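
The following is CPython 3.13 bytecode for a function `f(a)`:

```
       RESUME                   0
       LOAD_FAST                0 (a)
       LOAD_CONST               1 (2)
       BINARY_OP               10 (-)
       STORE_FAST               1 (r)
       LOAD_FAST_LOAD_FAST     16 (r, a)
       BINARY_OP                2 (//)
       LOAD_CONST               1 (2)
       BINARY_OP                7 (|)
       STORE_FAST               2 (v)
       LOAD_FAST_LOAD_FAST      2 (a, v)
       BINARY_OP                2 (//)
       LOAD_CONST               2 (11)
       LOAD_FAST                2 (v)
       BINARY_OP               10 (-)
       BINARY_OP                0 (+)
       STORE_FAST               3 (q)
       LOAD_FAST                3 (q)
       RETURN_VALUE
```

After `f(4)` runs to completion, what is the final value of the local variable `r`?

2

LOAD_FAST a → push 4. Stack: [4]
LOAD_CONST → push 2. Stack: [4, 2]
BINARY_OP - → 4 - 2 = 2. Stack: [2]
STORE_FAST r → r=2. Stack: []
LOAD_FAST_LOAD_FAST r,a → push 2,4. Stack: [2, 4]
BINARY_OP // → 2 // 4 = 0. Stack: [0]
LOAD_CONST → push 2. Stack: [0, 2]
BINARY_OP | → 0 | 2 = 2. Stack: [2]
STORE_FAST v → v=2. Stack: []
LOAD_FAST_LOAD_FAST a,v → push 4,2. Stack: [4, 2]
BINARY_OP // → 4 // 2 = 2. Stack: [2]
LOAD_CONST → push 11. Stack: [2, 11]
LOAD_FAST v → push 2. Stack: [2, 11, 2]
BINARY_OP - → 11 - 2 = 9. Stack: [2, 9]
BINARY_OP + → 2 + 9 = 11. Stack: [11]
STORE_FAST q → q=11. Stack: []
LOAD_FAST q → push 11. Stack: [11]
RETURN_VALUE → return 11.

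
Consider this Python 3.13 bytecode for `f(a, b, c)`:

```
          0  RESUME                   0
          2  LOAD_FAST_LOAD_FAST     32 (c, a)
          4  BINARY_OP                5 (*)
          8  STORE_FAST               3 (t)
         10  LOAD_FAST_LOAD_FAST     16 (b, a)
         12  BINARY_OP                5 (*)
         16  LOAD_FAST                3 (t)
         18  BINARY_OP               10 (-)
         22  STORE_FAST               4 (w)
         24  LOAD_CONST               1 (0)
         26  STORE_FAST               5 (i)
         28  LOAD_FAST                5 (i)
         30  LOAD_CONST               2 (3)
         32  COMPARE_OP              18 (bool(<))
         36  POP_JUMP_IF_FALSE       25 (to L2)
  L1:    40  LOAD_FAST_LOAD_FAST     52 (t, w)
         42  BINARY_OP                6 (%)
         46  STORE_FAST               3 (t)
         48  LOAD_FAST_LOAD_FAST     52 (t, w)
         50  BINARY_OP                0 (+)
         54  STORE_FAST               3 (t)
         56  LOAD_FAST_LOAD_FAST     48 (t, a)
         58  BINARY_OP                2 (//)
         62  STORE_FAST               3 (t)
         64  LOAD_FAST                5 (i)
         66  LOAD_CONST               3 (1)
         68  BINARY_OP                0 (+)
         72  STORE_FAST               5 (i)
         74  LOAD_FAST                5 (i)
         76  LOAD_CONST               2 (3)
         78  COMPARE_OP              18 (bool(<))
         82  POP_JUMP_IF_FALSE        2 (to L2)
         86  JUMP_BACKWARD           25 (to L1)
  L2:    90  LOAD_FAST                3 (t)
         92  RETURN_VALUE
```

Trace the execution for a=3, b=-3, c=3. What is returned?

-9

LOAD_FAST_LOAD_FAST c,a → push 3,3
BINARY_OP * → 3 * 3 = 9
STORE_FAST t → t=9
LOAD_FAST_LOAD_FAST b,a → push -3,3
BINARY_OP * → -3 * 3 = -9
LOAD_FAST t → push 9
BINARY_OP - → -9 - 9 = -18
STORE_FAST w → w=-18
LOAD_CONST → push 0
STORE_FAST i → i=0
LOAD_FAST i → push 0
LOAD_CONST → push 3
COMPARE_OP bool(<) → 0 vs 3 = True
POP_JUMP_IF_FALSE → pop True; no jump
LOAD_FAST_LOAD_FAST t,w → push 9,-18
BINARY_OP % → 9 % -18 = -9
STORE_FAST t → t=-9
LOAD_FAST_LOAD_FAST t,w → push -9,-18
BINARY_OP + → -9 + -18 = -27
STORE_FAST t → t=-27
LOAD_FAST_LOAD_FAST t,a → push -27,3
BINARY_OP // → -27 // 3 = -9
STORE_FAST t → t=-9
LOAD_FAST i → push 0
LOAD_CONST → push 1
BINARY_OP + → 0 + 1 = 1
STORE_FAST i → i=1
LOAD_FAST i → push 1
LOAD_CONST → push 3
COMPARE_OP bool(<) → 1 vs 3 = True
POP_JUMP_IF_FALSE → pop True; no jump
LOAD_FAST_LOAD_FAST t,w → push -9,-18
BINARY_OP % → -9 % -18 = -9
STORE_FAST t → t=-9
LOAD_FAST_LOAD_FAST t,w → push -9,-18
BINARY_OP + → -9 + -18 = -27
STORE_FAST t → t=-27
LOAD_FAST_LOAD_FAST t,a → push -27,3
BINARY_OP // → -27 // 3 = -9
STORE_FAST t → t=-9
LOAD_FAST i → push 1
LOAD_CONST → push 1
BINARY_OP + → 1 + 1 = 2
STORE_FAST i → i=2
LOAD_FAST i → push 2
LOAD_CONST → push 3
COMPARE_OP bool(<) → 2 vs 3 = True
POP_JUMP_IF_FALSE → pop True; no jump
LOAD_FAST_LOAD_FAST t,w → push -9,-18
BINARY_OP % → -9 % -18 = -9
STORE_FAST t → t=-9
LOAD_FAST_LOAD_FAST t,w → push -9,-18
BINARY_OP + → -9 + -18 = -27
STORE_FAST t → t=-27
LOAD_FAST_LOAD_FAST t,a → push -27,3
BINARY_OP // → -27 // 3 = -9
STORE_FAST t → t=-9
LOAD_FAST i → push 2
LOAD_CONST → push 1
BINARY_OP + → 2 + 1 = 3
STORE_FAST i → i=3
LOAD_FAST i → push 3
LOAD_CONST → push 3
COMPARE_OP bool(<) → 3 vs 3 = False
POP_JUMP_IF_FALSE → pop False; jump
LOAD_FAST t → push -9
RETURN_VALUE → return -9.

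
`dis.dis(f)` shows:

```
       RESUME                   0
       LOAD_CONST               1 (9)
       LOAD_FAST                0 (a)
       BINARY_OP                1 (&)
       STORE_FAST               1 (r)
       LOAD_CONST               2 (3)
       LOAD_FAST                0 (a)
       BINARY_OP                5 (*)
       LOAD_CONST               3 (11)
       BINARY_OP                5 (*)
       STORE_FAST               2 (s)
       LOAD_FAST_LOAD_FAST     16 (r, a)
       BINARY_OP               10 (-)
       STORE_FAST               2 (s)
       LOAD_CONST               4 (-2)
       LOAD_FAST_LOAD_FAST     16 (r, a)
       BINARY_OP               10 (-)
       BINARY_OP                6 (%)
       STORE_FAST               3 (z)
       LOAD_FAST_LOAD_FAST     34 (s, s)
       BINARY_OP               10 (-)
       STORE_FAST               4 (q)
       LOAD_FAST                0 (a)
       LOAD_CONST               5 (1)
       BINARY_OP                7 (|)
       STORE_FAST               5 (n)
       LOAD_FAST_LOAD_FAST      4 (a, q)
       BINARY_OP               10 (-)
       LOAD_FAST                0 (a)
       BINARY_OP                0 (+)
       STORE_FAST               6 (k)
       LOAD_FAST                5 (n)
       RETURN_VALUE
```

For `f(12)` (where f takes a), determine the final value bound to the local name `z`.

LOAD_CONST → push 9. Stack: [9]
LOAD_FAST a → push 12. Stack: [9, 12]
BINARY_OP & → 9 & 12 = 8. Stack: [8]
STORE_FAST r → r=8. Stack: []
LOAD_CONST → push 3. Stack: [3]
LOAD_FAST a → push 12. Stack: [3, 12]
BINARY_OP * → 3 * 12 = 36. Stack: [36]
LOAD_CONST → push 11. Stack: [36, 11]
BINARY_OP * → 36 * 11 = 396. Stack: [396]
STORE_FAST s → s=396. Stack: []
LOAD_FAST_LOAD_FAST r,a → push 8,12. Stack: [8, 12]
BINARY_OP - → 8 - 12 = -4. Stack: [-4]
STORE_FAST s → s=-4. Stack: []
LOAD_CONST → push -2. Stack: [-2]
LOAD_FAST_LOAD_FAST r,a → push 8,12. Stack: [-2, 8, 12]
BINARY_OP - → 8 - 12 = -4. Stack: [-2, -4]
BINARY_OP % → -2 % -4 = -2. Stack: [-2]
STORE_FAST z → z=-2. Stack: []
LOAD_FAST_LOAD_FAST s,s → push -4,-4. Stack: [-4, -4]
BINARY_OP - → -4 - -4 = 0. Stack: [0]
STORE_FAST q → q=0. Stack: []
LOAD_FAST a → push 12. Stack: [12]
LOAD_CONST → push 1. Stack: [12, 1]
BINARY_OP | → 12 | 1 = 13. Stack: [13]
STORE_FAST n → n=13. Stack: []
LOAD_FAST_LOAD_FAST a,q → push 12,0. Stack: [12, 0]
BINARY_OP - → 12 - 0 = 12. Stack: [12]
LOAD_FAST a → push 12. Stack: [12, 12]
BINARY_OP + → 12 + 12 = 24. Stack: [24]
STORE_FAST k → k=24. Stack: []
LOAD_FAST n → push 13. Stack: [13]
RETURN_VALUE → return 13.

-2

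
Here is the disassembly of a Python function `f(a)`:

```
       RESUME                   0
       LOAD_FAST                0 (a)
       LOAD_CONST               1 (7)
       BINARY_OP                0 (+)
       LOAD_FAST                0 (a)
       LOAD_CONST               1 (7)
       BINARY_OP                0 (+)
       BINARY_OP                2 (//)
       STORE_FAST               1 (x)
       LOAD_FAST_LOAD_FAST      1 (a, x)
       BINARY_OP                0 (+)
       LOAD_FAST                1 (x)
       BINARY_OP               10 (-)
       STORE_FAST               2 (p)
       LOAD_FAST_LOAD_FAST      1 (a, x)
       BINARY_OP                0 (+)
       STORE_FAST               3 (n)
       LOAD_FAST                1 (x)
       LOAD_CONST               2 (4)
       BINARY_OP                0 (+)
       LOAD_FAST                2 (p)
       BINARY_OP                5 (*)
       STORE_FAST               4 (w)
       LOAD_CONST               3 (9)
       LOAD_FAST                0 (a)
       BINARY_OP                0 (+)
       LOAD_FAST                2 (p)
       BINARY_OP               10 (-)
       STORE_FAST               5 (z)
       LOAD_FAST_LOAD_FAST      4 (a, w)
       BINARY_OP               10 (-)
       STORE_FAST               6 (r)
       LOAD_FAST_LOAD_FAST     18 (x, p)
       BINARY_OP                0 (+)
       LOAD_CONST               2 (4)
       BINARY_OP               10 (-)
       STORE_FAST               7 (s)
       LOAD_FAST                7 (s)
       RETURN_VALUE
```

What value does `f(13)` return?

10

LOAD_FAST a → push 13. Stack: [13]
LOAD_CONST → push 7. Stack: [13, 7]
BINARY_OP + → 13 + 7 = 20. Stack: [20]
LOAD_FAST a → push 13. Stack: [20, 13]
LOAD_CONST → push 7. Stack: [20, 13, 7]
BINARY_OP + → 13 + 7 = 20. Stack: [20, 20]
BINARY_OP // → 20 // 20 = 1. Stack: [1]
STORE_FAST x → x=1. Stack: []
LOAD_FAST_LOAD_FAST a,x → push 13,1. Stack: [13, 1]
BINARY_OP + → 13 + 1 = 14. Stack: [14]
LOAD_FAST x → push 1. Stack: [14, 1]
BINARY_OP - → 14 - 1 = 13. Stack: [13]
STORE_FAST p → p=13. Stack: []
LOAD_FAST_LOAD_FAST a,x → push 13,1. Stack: [13, 1]
BINARY_OP + → 13 + 1 = 14. Stack: [14]
STORE_FAST n → n=14. Stack: []
LOAD_FAST x → push 1. Stack: [1]
LOAD_CONST → push 4. Stack: [1, 4]
BINARY_OP + → 1 + 4 = 5. Stack: [5]
LOAD_FAST p → push 13. Stack: [5, 13]
BINARY_OP * → 5 * 13 = 65. Stack: [65]
STORE_FAST w → w=65. Stack: []
LOAD_CONST → push 9. Stack: [9]
LOAD_FAST a → push 13. Stack: [9, 13]
BINARY_OP + → 9 + 13 = 22. Stack: [22]
LOAD_FAST p → push 13. Stack: [22, 13]
BINARY_OP - → 22 - 13 = 9. Stack: [9]
STORE_FAST z → z=9. Stack: []
LOAD_FAST_LOAD_FAST a,w → push 13,65. Stack: [13, 65]
BINARY_OP - → 13 - 65 = -52. Stack: [-52]
STORE_FAST r → r=-52. Stack: []
LOAD_FAST_LOAD_FAST x,p → push 1,13. Stack: [1, 13]
BINARY_OP + → 1 + 13 = 14. Stack: [14]
LOAD_CONST → push 4. Stack: [14, 4]
BINARY_OP - → 14 - 4 = 10. Stack: [10]
STORE_FAST s → s=10. Stack: []
LOAD_FAST s → push 10. Stack: [10]
RETURN_VALUE → return 10.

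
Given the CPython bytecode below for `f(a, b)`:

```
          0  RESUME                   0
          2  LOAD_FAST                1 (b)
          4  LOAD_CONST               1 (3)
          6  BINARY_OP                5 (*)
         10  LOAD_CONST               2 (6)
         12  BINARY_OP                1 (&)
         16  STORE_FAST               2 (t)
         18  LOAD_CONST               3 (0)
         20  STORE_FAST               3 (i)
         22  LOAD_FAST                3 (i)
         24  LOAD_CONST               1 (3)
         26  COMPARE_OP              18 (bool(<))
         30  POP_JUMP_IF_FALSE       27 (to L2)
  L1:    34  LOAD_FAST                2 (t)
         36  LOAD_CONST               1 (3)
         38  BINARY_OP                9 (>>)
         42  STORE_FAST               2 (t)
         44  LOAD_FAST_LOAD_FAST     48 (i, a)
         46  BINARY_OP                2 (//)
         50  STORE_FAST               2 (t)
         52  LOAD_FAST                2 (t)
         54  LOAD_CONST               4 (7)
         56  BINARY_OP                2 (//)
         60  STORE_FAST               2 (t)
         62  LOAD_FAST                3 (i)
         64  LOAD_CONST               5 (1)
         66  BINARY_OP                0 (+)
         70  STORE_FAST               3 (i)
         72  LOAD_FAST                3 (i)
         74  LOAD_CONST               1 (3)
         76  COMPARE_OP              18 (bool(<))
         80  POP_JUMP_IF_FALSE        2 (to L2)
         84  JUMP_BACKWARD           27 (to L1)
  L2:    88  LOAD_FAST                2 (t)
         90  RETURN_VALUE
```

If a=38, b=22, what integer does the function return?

0

LOAD_FAST b → push 22
LOAD_CONST → push 3
BINARY_OP * → 22 * 3 = 66
LOAD_CONST → push 6
BINARY_OP & → 66 & 6 = 2
STORE_FAST t → t=2
LOAD_CONST → push 0
STORE_FAST i → i=0
LOAD_FAST i → push 0
LOAD_CONST → push 3
COMPARE_OP bool(<) → 0 vs 3 = True
POP_JUMP_IF_FALSE → pop True; no jump
LOAD_FAST t → push 2
LOAD_CONST → push 3
BINARY_OP >> → 2 >> 3 = 0
STORE_FAST t → t=0
LOAD_FAST_LOAD_FAST i,a → push 0,38
BINARY_OP // → 0 // 38 = 0
STORE_FAST t → t=0
LOAD_FAST t → push 0
LOAD_CONST → push 7
BINARY_OP // → 0 // 7 = 0
STORE_FAST t → t=0
LOAD_FAST i → push 0
LOAD_CONST → push 1
BINARY_OP + → 0 + 1 = 1
STORE_FAST i → i=1
LOAD_FAST i → push 1
LOAD_CONST → push 3
COMPARE_OP bool(<) → 1 vs 3 = True
POP_JUMP_IF_FALSE → pop True; no jump
LOAD_FAST t → push 0
LOAD_CONST → push 3
BINARY_OP >> → 0 >> 3 = 0
STORE_FAST t → t=0
LOAD_FAST_LOAD_FAST i,a → push 1,38
BINARY_OP // → 1 // 38 = 0
STORE_FAST t → t=0
LOAD_FAST t → push 0
LOAD_CONST → push 7
BINARY_OP // → 0 // 7 = 0
STORE_FAST t → t=0
LOAD_FAST i → push 1
LOAD_CONST → push 1
BINARY_OP + → 1 + 1 = 2
STORE_FAST i → i=2
LOAD_FAST i → push 2
LOAD_CONST → push 3
COMPARE_OP bool(<) → 2 vs 3 = True
POP_JUMP_IF_FALSE → pop True; no jump
LOAD_FAST t → push 0
LOAD_CONST → push 3
BINARY_OP >> → 0 >> 3 = 0
STORE_FAST t → t=0
LOAD_FAST_LOAD_FAST i,a → push 2,38
BINARY_OP // → 2 // 38 = 0
STORE_FAST t → t=0
LOAD_FAST t → push 0
LOAD_CONST → push 7
BINARY_OP // → 0 // 7 = 0
STORE_FAST t → t=0
LOAD_FAST i → push 2
LOAD_CONST → push 1
BINARY_OP + → 2 + 1 = 3
STORE_FAST i → i=3
LOAD_FAST i → push 3
LOAD_CONST → push 3
COMPARE_OP bool(<) → 3 vs 3 = False
POP_JUMP_IF_FALSE → pop False; jump
LOAD_FAST t → push 0
RETURN_VALUE → return 0.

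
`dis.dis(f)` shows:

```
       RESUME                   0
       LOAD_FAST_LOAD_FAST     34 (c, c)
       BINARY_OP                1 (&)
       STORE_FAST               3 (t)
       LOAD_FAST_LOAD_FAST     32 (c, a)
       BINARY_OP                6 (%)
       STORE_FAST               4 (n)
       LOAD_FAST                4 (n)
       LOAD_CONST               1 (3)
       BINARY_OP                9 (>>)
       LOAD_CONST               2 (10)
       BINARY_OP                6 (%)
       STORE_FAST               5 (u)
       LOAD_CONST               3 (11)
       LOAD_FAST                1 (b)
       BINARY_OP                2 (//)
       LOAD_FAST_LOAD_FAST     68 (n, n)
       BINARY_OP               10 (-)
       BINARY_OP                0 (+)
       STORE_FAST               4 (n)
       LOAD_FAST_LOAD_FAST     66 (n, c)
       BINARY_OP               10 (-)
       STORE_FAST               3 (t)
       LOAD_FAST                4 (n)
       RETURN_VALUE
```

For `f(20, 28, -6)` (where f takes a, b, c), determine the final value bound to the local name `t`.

LOAD_FAST_LOAD_FAST c,c → push -6,-6. Stack: [-6, -6]
BINARY_OP & → -6 & -6 = -6. Stack: [-6]
STORE_FAST t → t=-6. Stack: []
LOAD_FAST_LOAD_FAST c,a → push -6,20. Stack: [-6, 20]
BINARY_OP % → -6 % 20 = 14. Stack: [14]
STORE_FAST n → n=14. Stack: []
LOAD_FAST n → push 14. Stack: [14]
LOAD_CONST → push 3. Stack: [14, 3]
BINARY_OP >> → 14 >> 3 = 1. Stack: [1]
LOAD_CONST → push 10. Stack: [1, 10]
BINARY_OP % → 1 % 10 = 1. Stack: [1]
STORE_FAST u → u=1. Stack: []
LOAD_CONST → push 11. Stack: [11]
LOAD_FAST b → push 28. Stack: [11, 28]
BINARY_OP // → 11 // 28 = 0. Stack: [0]
LOAD_FAST_LOAD_FAST n,n → push 14,14. Stack: [0, 14, 14]
BINARY_OP - → 14 - 14 = 0. Stack: [0, 0]
BINARY_OP + → 0 + 0 = 0. Stack: [0]
STORE_FAST n → n=0. Stack: []
LOAD_FAST_LOAD_FAST n,c → push 0,-6. Stack: [0, -6]
BINARY_OP - → 0 - -6 = 6. Stack: [6]
STORE_FAST t → t=6. Stack: []
LOAD_FAST n → push 0. Stack: [0]
RETURN_VALUE → return 0.

6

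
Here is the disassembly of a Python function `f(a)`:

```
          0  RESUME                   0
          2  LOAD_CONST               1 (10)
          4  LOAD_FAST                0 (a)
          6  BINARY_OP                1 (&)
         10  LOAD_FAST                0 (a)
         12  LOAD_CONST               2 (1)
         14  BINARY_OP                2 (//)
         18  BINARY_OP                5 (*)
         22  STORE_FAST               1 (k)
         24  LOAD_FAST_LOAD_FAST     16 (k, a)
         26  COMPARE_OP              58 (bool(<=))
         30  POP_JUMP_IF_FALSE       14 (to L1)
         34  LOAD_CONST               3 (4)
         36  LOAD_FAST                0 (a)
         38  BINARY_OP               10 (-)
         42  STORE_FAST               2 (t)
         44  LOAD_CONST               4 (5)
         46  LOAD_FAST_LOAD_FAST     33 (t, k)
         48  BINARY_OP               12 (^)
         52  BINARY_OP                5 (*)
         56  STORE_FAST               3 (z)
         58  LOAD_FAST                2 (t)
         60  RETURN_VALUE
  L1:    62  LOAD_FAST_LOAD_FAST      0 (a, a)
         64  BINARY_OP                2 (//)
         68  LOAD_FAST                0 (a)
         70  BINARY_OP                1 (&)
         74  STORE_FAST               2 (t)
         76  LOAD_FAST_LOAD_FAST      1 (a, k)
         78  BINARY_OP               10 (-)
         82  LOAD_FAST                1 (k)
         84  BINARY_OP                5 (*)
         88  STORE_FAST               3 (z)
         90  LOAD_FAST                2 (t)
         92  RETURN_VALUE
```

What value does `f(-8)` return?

12

LOAD_CONST → push 10. Stack: [10]
LOAD_FAST a → push -8. Stack: [10, -8]
BINARY_OP & → 10 & -8 = 8. Stack: [8]
LOAD_FAST a → push -8. Stack: [8, -8]
LOAD_CONST → push 1. Stack: [8, -8, 1]
BINARY_OP // → -8 // 1 = -8. Stack: [8, -8]
BINARY_OP * → 8 * -8 = -64. Stack: [-64]
STORE_FAST k → k=-64. Stack: []
LOAD_FAST_LOAD_FAST k,a → push -64,-8. Stack: [-64, -8]
COMPARE_OP bool(<=) → -64 vs -8 = True. Stack: [True]
POP_JUMP_IF_FALSE → pop True; no jump. Stack: []
LOAD_CONST → push 4. Stack: [4]
LOAD_FAST a → push -8. Stack: [4, -8]
BINARY_OP - → 4 - -8 = 12. Stack: [12]
STORE_FAST t → t=12. Stack: []
LOAD_CONST → push 5. Stack: [5]
LOAD_FAST_LOAD_FAST t,k → push 12,-64. Stack: [5, 12, -64]
BINARY_OP ^ → 12 ^ -64 = -52. Stack: [5, -52]
BINARY_OP * → 5 * -52 = -260. Stack: [-260]
STORE_FAST z → z=-260. Stack: []
LOAD_FAST t → push 12. Stack: [12]
RETURN_VALUE → return 12.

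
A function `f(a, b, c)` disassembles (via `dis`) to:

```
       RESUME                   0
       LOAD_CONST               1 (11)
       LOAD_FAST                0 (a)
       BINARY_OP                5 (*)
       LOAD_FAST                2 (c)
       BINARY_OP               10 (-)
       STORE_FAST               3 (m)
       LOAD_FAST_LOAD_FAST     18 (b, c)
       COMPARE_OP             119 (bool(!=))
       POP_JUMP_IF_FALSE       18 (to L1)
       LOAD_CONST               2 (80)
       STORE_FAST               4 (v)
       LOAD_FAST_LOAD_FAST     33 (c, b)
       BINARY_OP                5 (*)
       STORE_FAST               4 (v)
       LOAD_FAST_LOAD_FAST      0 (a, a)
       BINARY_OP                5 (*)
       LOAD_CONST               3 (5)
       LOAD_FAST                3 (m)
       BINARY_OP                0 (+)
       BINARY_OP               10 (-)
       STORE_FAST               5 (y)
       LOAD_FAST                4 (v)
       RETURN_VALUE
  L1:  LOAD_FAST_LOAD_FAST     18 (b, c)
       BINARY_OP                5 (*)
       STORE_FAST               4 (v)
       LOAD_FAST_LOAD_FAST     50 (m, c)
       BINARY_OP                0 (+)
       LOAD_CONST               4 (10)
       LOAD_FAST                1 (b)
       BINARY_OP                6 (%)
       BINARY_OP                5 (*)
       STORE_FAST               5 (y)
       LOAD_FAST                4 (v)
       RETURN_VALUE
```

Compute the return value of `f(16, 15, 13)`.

195

LOAD_CONST → push 11. Stack: [11]
LOAD_FAST a → push 16. Stack: [11, 16]
BINARY_OP * → 11 * 16 = 176. Stack: [176]
LOAD_FAST c → push 13. Stack: [176, 13]
BINARY_OP - → 176 - 13 = 163. Stack: [163]
STORE_FAST m → m=163. Stack: []
LOAD_FAST_LOAD_FAST b,c → push 15,13. Stack: [15, 13]
COMPARE_OP bool(!=) → 15 vs 13 = True. Stack: [True]
POP_JUMP_IF_FALSE → pop True; no jump. Stack: []
LOAD_CONST → push 80. Stack: [80]
STORE_FAST v → v=80. Stack: []
LOAD_FAST_LOAD_FAST c,b → push 13,15. Stack: [13, 15]
BINARY_OP * → 13 * 15 = 195. Stack: [195]
STORE_FAST v → v=195. Stack: []
LOAD_FAST_LOAD_FAST a,a → push 16,16. Stack: [16, 16]
BINARY_OP * → 16 * 16 = 256. Stack: [256]
LOAD_CONST → push 5. Stack: [256, 5]
LOAD_FAST m → push 163. Stack: [256, 5, 163]
BINARY_OP + → 5 + 163 = 168. Stack: [256, 168]
BINARY_OP - → 256 - 168 = 88. Stack: [88]
STORE_FAST y → y=88. Stack: []
LOAD_FAST v → push 195. Stack: [195]
RETURN_VALUE → return 195.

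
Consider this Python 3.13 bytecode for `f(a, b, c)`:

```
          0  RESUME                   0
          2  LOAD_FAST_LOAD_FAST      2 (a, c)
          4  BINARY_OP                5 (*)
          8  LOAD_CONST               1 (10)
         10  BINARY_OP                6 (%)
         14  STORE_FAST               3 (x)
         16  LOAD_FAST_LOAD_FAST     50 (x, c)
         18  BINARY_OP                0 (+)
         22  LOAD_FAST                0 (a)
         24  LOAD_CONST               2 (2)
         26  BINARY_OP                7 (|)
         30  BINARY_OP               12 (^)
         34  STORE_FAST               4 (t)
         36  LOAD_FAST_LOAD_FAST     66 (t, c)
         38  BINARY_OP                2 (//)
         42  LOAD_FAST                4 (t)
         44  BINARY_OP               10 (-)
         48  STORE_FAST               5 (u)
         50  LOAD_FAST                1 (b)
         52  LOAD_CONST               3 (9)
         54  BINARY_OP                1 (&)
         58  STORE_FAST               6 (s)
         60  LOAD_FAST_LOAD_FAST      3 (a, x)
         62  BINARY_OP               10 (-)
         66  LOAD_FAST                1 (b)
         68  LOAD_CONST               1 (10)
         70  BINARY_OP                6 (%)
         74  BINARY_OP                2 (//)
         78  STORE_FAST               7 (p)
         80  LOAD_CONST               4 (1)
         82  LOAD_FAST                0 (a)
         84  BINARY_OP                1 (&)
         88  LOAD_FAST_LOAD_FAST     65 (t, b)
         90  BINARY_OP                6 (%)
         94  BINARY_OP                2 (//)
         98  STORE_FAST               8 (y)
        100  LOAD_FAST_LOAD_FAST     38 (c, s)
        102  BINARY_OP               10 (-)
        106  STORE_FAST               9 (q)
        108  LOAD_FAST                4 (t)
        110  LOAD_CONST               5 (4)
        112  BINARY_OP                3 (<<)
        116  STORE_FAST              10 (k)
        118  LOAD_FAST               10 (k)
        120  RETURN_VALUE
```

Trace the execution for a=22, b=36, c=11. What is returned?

432

LOAD_FAST_LOAD_FAST a,c → push 22,11. Stack: [22, 11]
BINARY_OP * → 22 * 11 = 242. Stack: [242]
LOAD_CONST → push 10. Stack: [242, 10]
BINARY_OP % → 242 % 10 = 2. Stack: [2]
STORE_FAST x → x=2. Stack: []
LOAD_FAST_LOAD_FAST x,c → push 2,11. Stack: [2, 11]
BINARY_OP + → 2 + 11 = 13. Stack: [13]
LOAD_FAST a → push 22. Stack: [13, 22]
LOAD_CONST → push 2. Stack: [13, 22, 2]
BINARY_OP | → 22 | 2 = 22. Stack: [13, 22]
BINARY_OP ^ → 13 ^ 22 = 27. Stack: [27]
STORE_FAST t → t=27. Stack: []
LOAD_FAST_LOAD_FAST t,c → push 27,11. Stack: [27, 11]
BINARY_OP // → 27 // 11 = 2. Stack: [2]
LOAD_FAST t → push 27. Stack: [2, 27]
BINARY_OP - → 2 - 27 = -25. Stack: [-25]
STORE_FAST u → u=-25. Stack: []
LOAD_FAST b → push 36. Stack: [36]
LOAD_CONST → push 9. Stack: [36, 9]
BINARY_OP & → 36 & 9 = 0. Stack: [0]
STORE_FAST s → s=0. Stack: []
LOAD_FAST_LOAD_FAST a,x → push 22,2. Stack: [22, 2]
BINARY_OP - → 22 - 2 = 20. Stack: [20]
LOAD_FAST b → push 36. Stack: [20, 36]
LOAD_CONST → push 10. Stack: [20, 36, 10]
BINARY_OP % → 36 % 10 = 6. Stack: [20, 6]
BINARY_OP // → 20 // 6 = 3. Stack: [3]
STORE_FAST p → p=3. Stack: []
LOAD_CONST → push 1. Stack: [1]
LOAD_FAST a → push 22. Stack: [1, 22]
BINARY_OP & → 1 & 22 = 0. Stack: [0]
LOAD_FAST_LOAD_FAST t,b → push 27,36. Stack: [0, 27, 36]
BINARY_OP % → 27 % 36 = 27. Stack: [0, 27]
BINARY_OP // → 0 // 27 = 0. Stack: [0]
STORE_FAST y → y=0. Stack: []
LOAD_FAST_LOAD_FAST c,s → push 11,0. Stack: [11, 0]
BINARY_OP - → 11 - 0 = 11. Stack: [11]
STORE_FAST q → q=11. Stack: []
LOAD_FAST t → push 27. Stack: [27]
LOAD_CONST → push 4. Stack: [27, 4]
BINARY_OP << → 27 << 4 = 432. Stack: [432]
STORE_FAST k → k=432. Stack: []
LOAD_FAST k → push 432. Stack: [432]
RETURN_VALUE → return 432.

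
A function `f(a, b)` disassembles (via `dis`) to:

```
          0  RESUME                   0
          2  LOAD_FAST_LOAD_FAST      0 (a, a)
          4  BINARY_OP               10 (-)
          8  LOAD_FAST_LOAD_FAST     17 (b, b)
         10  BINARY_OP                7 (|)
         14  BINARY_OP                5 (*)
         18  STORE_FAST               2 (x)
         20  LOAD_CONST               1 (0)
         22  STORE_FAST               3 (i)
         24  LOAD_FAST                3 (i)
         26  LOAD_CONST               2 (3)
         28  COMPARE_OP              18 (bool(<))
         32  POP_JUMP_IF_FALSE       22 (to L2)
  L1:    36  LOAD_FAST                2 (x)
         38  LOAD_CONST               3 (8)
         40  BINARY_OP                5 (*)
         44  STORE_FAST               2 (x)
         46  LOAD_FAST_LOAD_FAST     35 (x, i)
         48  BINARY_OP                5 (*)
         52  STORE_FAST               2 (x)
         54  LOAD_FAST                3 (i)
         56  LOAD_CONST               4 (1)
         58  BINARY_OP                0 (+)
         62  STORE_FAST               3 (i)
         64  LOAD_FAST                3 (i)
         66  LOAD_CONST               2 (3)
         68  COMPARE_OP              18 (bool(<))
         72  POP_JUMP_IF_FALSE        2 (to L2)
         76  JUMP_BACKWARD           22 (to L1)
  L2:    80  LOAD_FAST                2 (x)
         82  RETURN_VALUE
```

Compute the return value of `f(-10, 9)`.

0

LOAD_FAST_LOAD_FAST a,a → push -10,-10. Stack: [-10, -10]
BINARY_OP - → -10 - -10 = 0. Stack: [0]
LOAD_FAST_LOAD_FAST b,b → push 9,9. Stack: [0, 9, 9]
BINARY_OP | → 9 | 9 = 9. Stack: [0, 9]
BINARY_OP * → 0 * 9 = 0. Stack: [0]
STORE_FAST x → x=0. Stack: []
LOAD_CONST → push 0. Stack: [0]
STORE_FAST i → i=0. Stack: []
LOAD_FAST i → push 0. Stack: [0]
LOAD_CONST → push 3. Stack: [0, 3]
COMPARE_OP bool(<) → 0 vs 3 = True. Stack: [True]
POP_JUMP_IF_FALSE → pop True; no jump. Stack: []
LOAD_FAST x → push 0. Stack: [0]
LOAD_CONST → push 8. Stack: [0, 8]
BINARY_OP * → 0 * 8 = 0. Stack: [0]
STORE_FAST x → x=0. Stack: []
LOAD_FAST_LOAD_FAST x,i → push 0,0. Stack: [0, 0]
BINARY_OP * → 0 * 0 = 0. Stack: [0]
STORE_FAST x → x=0. Stack: []
LOAD_FAST i → push 0. Stack: [0]
LOAD_CONST → push 1. Stack: [0, 1]
BINARY_OP + → 0 + 1 = 1. Stack: [1]
STORE_FAST i → i=1. Stack: []
LOAD_FAST i → push 1. Stack: [1]
LOAD_CONST → push 3. Stack: [1, 3]
COMPARE_OP bool(<) → 1 vs 3 = True. Stack: [True]
POP_JUMP_IF_FALSE → pop True; no jump. Stack: []
LOAD_FAST x → push 0. Stack: [0]
LOAD_CONST → push 8. Stack: [0, 8]
BINARY_OP * → 0 * 8 = 0. Stack: [0]
STORE_FAST x → x=0. Stack: []
LOAD_FAST_LOAD_FAST x,i → push 0,1. Stack: [0, 1]
BINARY_OP * → 0 * 1 = 0. Stack: [0]
STORE_FAST x → x=0. Stack: []
LOAD_FAST i → push 1. Stack: [1]
LOAD_CONST → push 1. Stack: [1, 1]
BINARY_OP + → 1 + 1 = 2. Stack: [2]
STORE_FAST i → i=2. Stack: []
LOAD_FAST i → push 2. Stack: [2]
LOAD_CONST → push 3. Stack: [2, 3]
COMPARE_OP bool(<) → 2 vs 3 = True. Stack: [True]
POP_JUMP_IF_FALSE → pop True; no jump. Stack: []
LOAD_FAST x → push 0. Stack: [0]
LOAD_CONST → push 8. Stack: [0, 8]
BINARY_OP * → 0 * 8 = 0. Stack: [0]
STORE_FAST x → x=0. Stack: []
LOAD_FAST_LOAD_FAST x,i → push 0,2. Stack: [0, 2]
BINARY_OP * → 0 * 2 = 0. Stack: [0]
STORE_FAST x → x=0. Stack: []
LOAD_FAST i → push 2. Stack: [2]
LOAD_CONST → push 1. Stack: [2, 1]
BINARY_OP + → 2 + 1 = 3. Stack: [3]
STORE_FAST i → i=3. Stack: []
LOAD_FAST i → push 3. Stack: [3]
LOAD_CONST → push 3. Stack: [3, 3]
COMPARE_OP bool(<) → 3 vs 3 = False. Stack: [False]
POP_JUMP_IF_FALSE → pop False; jump. Stack: []
LOAD_FAST x → push 0. Stack: [0]
RETURN_VALUE → return 0.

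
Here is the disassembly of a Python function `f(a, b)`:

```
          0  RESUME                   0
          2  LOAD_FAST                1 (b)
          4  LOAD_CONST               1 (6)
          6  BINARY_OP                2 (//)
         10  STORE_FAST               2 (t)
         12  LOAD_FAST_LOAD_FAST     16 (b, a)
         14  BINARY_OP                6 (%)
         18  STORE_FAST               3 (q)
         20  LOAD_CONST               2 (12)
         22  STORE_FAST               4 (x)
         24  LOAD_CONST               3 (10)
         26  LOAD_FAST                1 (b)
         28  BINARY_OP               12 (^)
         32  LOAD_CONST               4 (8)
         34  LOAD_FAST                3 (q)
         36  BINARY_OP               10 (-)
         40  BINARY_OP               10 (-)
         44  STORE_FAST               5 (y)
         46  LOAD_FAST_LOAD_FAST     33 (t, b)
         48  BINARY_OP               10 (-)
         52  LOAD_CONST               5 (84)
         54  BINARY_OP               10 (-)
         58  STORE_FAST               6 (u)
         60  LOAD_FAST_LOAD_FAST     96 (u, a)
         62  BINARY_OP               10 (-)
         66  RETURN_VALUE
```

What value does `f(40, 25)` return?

LOAD_FAST b → push 25. Stack: [25]
LOAD_CONST → push 6. Stack: [25, 6]
BINARY_OP // → 25 // 6 = 4. Stack: [4]
STORE_FAST t → t=4. Stack: []
LOAD_FAST_LOAD_FAST b,a → push 25,40. Stack: [25, 40]
BINARY_OP % → 25 % 40 = 25. Stack: [25]
STORE_FAST q → q=25. Stack: []
LOAD_CONST → push 12. Stack: [12]
STORE_FAST x → x=12. Stack: []
LOAD_CONST → push 10. Stack: [10]
LOAD_FAST b → push 25. Stack: [10, 25]
BINARY_OP ^ → 10 ^ 25 = 19. Stack: [19]
LOAD_CONST → push 8. Stack: [19, 8]
LOAD_FAST q → push 25. Stack: [19, 8, 25]
BINARY_OP - → 8 - 25 = -17. Stack: [19, -17]
BINARY_OP - → 19 - -17 = 36. Stack: [36]
STORE_FAST y → y=36. Stack: []
LOAD_FAST_LOAD_FAST t,b → push 4,25. Stack: [4, 25]
BINARY_OP - → 4 - 25 = -21. Stack: [-21]
LOAD_CONST → push 84. Stack: [-21, 84]
BINARY_OP - → -21 - 84 = -105. Stack: [-105]
STORE_FAST u → u=-105. Stack: []
LOAD_FAST_LOAD_FAST u,a → push -105,40. Stack: [-105, 40]
BINARY_OP - → -105 - 40 = -145. Stack: [-145]
RETURN_VALUE → return -145.

-145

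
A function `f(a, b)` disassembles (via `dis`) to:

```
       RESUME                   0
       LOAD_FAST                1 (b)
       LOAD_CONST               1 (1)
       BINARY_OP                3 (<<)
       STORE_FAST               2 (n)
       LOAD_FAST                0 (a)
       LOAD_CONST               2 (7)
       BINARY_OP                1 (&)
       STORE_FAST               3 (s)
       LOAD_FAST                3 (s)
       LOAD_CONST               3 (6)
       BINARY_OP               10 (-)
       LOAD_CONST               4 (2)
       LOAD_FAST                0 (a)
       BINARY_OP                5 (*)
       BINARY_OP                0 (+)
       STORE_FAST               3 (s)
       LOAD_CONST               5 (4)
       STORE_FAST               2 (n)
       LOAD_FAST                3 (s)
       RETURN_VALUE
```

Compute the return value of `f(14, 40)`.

28

LOAD_FAST b → push 40. Stack: [40]
LOAD_CONST → push 1. Stack: [40, 1]
BINARY_OP << → 40 << 1 = 80. Stack: [80]
STORE_FAST n → n=80. Stack: []
LOAD_FAST a → push 14. Stack: [14]
LOAD_CONST → push 7. Stack: [14, 7]
BINARY_OP & → 14 & 7 = 6. Stack: [6]
STORE_FAST s → s=6. Stack: []
LOAD_FAST s → push 6. Stack: [6]
LOAD_CONST → push 6. Stack: [6, 6]
BINARY_OP - → 6 - 6 = 0. Stack: [0]
LOAD_CONST → push 2. Stack: [0, 2]
LOAD_FAST a → push 14. Stack: [0, 2, 14]
BINARY_OP * → 2 * 14 = 28. Stack: [0, 28]
BINARY_OP + → 0 + 28 = 28. Stack: [28]
STORE_FAST s → s=28. Stack: []
LOAD_CONST → push 4. Stack: [4]
STORE_FAST n → n=4. Stack: []
LOAD_FAST s → push 28. Stack: [28]
RETURN_VALUE → return 28.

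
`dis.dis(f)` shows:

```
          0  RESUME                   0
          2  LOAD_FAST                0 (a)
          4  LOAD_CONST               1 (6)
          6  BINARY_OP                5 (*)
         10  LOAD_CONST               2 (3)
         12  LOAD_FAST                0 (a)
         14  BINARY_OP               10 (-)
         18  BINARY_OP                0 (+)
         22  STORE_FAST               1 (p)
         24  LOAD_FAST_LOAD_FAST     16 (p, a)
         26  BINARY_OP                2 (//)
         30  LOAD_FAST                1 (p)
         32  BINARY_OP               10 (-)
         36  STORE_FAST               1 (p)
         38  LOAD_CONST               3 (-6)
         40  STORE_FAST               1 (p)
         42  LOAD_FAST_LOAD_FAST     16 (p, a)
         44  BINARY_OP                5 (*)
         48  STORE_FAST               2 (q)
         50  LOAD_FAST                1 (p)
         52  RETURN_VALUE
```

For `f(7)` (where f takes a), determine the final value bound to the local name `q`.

-42

LOAD_FAST a → push 7. Stack: [7]
LOAD_CONST → push 6. Stack: [7, 6]
BINARY_OP * → 7 * 6 = 42. Stack: [42]
LOAD_CONST → push 3. Stack: [42, 3]
LOAD_FAST a → push 7. Stack: [42, 3, 7]
BINARY_OP - → 3 - 7 = -4. Stack: [42, -4]
BINARY_OP + → 42 + -4 = 38. Stack: [38]
STORE_FAST p → p=38. Stack: []
LOAD_FAST_LOAD_FAST p,a → push 38,7. Stack: [38, 7]
BINARY_OP // → 38 // 7 = 5. Stack: [5]
LOAD_FAST p → push 38. Stack: [5, 38]
BINARY_OP - → 5 - 38 = -33. Stack: [-33]
STORE_FAST p → p=-33. Stack: []
LOAD_CONST → push -6. Stack: [-6]
STORE_FAST p → p=-6. Stack: []
LOAD_FAST_LOAD_FAST p,a → push -6,7. Stack: [-6, 7]
BINARY_OP * → -6 * 7 = -42. Stack: [-42]
STORE_FAST q → q=-42. Stack: []
LOAD_FAST p → push -6. Stack: [-6]
RETURN_VALUE → return -6.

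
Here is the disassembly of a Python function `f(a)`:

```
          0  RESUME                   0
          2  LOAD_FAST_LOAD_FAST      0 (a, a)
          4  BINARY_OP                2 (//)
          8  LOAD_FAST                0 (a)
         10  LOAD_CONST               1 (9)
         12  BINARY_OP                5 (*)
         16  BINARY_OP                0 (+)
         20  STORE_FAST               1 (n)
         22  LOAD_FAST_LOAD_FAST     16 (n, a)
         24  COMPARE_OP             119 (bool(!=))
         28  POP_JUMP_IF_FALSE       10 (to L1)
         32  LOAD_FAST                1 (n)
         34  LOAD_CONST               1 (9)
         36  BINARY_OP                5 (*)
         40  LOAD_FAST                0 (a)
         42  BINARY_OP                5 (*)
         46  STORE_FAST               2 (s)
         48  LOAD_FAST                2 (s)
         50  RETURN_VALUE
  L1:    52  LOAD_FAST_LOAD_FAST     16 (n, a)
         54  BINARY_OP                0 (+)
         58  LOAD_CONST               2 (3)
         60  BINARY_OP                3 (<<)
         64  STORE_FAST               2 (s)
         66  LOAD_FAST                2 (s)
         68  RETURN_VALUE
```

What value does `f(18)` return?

26406

LOAD_FAST_LOAD_FAST a,a → push 18,18. Stack: [18, 18]
BINARY_OP // → 18 // 18 = 1. Stack: [1]
LOAD_FAST a → push 18. Stack: [1, 18]
LOAD_CONST → push 9. Stack: [1, 18, 9]
BINARY_OP * → 18 * 9 = 162. Stack: [1, 162]
BINARY_OP + → 1 + 162 = 163. Stack: [163]
STORE_FAST n → n=163. Stack: []
LOAD_FAST_LOAD_FAST n,a → push 163,18. Stack: [163, 18]
COMPARE_OP bool(!=) → 163 vs 18 = True. Stack: [True]
POP_JUMP_IF_FALSE → pop True; no jump. Stack: []
LOAD_FAST n → push 163. Stack: [163]
LOAD_CONST → push 9. Stack: [163, 9]
BINARY_OP * → 163 * 9 = 1467. Stack: [1467]
LOAD_FAST a → push 18. Stack: [1467, 18]
BINARY_OP * → 1467 * 18 = 26406. Stack: [26406]
STORE_FAST s → s=26406. Stack: []
LOAD_FAST s → push 26406. Stack: [26406]
RETURN_VALUE → return 26406.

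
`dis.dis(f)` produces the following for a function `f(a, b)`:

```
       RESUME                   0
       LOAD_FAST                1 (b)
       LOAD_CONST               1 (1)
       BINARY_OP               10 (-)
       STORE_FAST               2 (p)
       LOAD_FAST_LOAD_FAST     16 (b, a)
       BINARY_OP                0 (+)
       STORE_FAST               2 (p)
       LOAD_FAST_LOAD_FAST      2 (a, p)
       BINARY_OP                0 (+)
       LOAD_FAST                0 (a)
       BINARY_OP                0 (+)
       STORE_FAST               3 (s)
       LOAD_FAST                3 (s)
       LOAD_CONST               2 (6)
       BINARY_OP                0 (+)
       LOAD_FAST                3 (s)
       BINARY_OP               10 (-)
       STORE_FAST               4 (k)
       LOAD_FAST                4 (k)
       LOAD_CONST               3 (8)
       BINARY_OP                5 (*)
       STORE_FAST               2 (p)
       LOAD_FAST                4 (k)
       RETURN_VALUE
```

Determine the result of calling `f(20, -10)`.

LOAD_FAST b → push -10. Stack: [-10]
LOAD_CONST → push 1. Stack: [-10, 1]
BINARY_OP - → -10 - 1 = -11. Stack: [-11]
STORE_FAST p → p=-11. Stack: []
LOAD_FAST_LOAD_FAST b,a → push -10,20. Stack: [-10, 20]
BINARY_OP + → -10 + 20 = 10. Stack: [10]
STORE_FAST p → p=10. Stack: []
LOAD_FAST_LOAD_FAST a,p → push 20,10. Stack: [20, 10]
BINARY_OP + → 20 + 10 = 30. Stack: [30]
LOAD_FAST a → push 20. Stack: [30, 20]
BINARY_OP + → 30 + 20 = 50. Stack: [50]
STORE_FAST s → s=50. Stack: []
LOAD_FAST s → push 50. Stack: [50]
LOAD_CONST → push 6. Stack: [50, 6]
BINARY_OP + → 50 + 6 = 56. Stack: [56]
LOAD_FAST s → push 50. Stack: [56, 50]
BINARY_OP - → 56 - 50 = 6. Stack: [6]
STORE_FAST k → k=6. Stack: []
LOAD_FAST k → push 6. Stack: [6]
LOAD_CONST → push 8. Stack: [6, 8]
BINARY_OP * → 6 * 8 = 48. Stack: [48]
STORE_FAST p → p=48. Stack: []
LOAD_FAST k → push 6. Stack: [6]
RETURN_VALUE → return 6.

6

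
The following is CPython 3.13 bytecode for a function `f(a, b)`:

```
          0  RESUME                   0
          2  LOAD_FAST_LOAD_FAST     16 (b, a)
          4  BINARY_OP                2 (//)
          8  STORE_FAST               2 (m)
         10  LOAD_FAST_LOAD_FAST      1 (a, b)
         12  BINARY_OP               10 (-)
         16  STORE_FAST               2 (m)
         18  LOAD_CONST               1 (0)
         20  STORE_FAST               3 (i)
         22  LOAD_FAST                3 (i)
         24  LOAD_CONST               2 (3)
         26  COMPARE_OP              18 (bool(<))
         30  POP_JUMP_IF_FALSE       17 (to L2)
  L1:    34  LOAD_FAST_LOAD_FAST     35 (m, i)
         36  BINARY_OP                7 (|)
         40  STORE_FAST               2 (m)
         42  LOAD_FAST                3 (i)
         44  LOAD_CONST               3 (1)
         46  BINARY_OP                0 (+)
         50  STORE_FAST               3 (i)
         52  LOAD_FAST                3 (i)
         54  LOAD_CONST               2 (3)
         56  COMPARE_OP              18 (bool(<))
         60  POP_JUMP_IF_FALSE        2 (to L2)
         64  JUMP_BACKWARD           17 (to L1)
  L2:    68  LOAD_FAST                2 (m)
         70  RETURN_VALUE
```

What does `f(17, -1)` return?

LOAD_FAST_LOAD_FAST b,a → push -1,17. Stack: [-1, 17]
BINARY_OP // → -1 // 17 = -1. Stack: [-1]
STORE_FAST m → m=-1. Stack: []
LOAD_FAST_LOAD_FAST a,b → push 17,-1. Stack: [17, -1]
BINARY_OP - → 17 - -1 = 18. Stack: [18]
STORE_FAST m → m=18. Stack: []
LOAD_CONST → push 0. Stack: [0]
STORE_FAST i → i=0. Stack: []
LOAD_FAST i → push 0. Stack: [0]
LOAD_CONST → push 3. Stack: [0, 3]
COMPARE_OP bool(<) → 0 vs 3 = True. Stack: [True]
POP_JUMP_IF_FALSE → pop True; no jump. Stack: []
LOAD_FAST_LOAD_FAST m,i → push 18,0. Stack: [18, 0]
BINARY_OP | → 18 | 0 = 18. Stack: [18]
STORE_FAST m → m=18. Stack: []
LOAD_FAST i → push 0. Stack: [0]
LOAD_CONST → push 1. Stack: [0, 1]
BINARY_OP + → 0 + 1 = 1. Stack: [1]
STORE_FAST i → i=1. Stack: []
LOAD_FAST i → push 1. Stack: [1]
LOAD_CONST → push 3. Stack: [1, 3]
COMPARE_OP bool(<) → 1 vs 3 = True. Stack: [True]
POP_JUMP_IF_FALSE → pop True; no jump. Stack: []
LOAD_FAST_LOAD_FAST m,i → push 18,1. Stack: [18, 1]
BINARY_OP | → 18 | 1 = 19. Stack: [19]
STORE_FAST m → m=19. Stack: []
LOAD_FAST i → push 1. Stack: [1]
LOAD_CONST → push 1. Stack: [1, 1]
BINARY_OP + → 1 + 1 = 2. Stack: [2]
STORE_FAST i → i=2. Stack: []
LOAD_FAST i → push 2. Stack: [2]
LOAD_CONST → push 3. Stack: [2, 3]
COMPARE_OP bool(<) → 2 vs 3 = True. Stack: [True]
POP_JUMP_IF_FALSE → pop True; no jump. Stack: []
LOAD_FAST_LOAD_FAST m,i → push 19,2. Stack: [19, 2]
BINARY_OP | → 19 | 2 = 19. Stack: [19]
STORE_FAST m → m=19. Stack: []
LOAD_FAST i → push 2. Stack: [2]
LOAD_CONST → push 1. Stack: [2, 1]
BINARY_OP + → 2 + 1 = 3. Stack: [3]
STORE_FAST i → i=3. Stack: []
LOAD_FAST i → push 3. Stack: [3]
LOAD_CONST → push 3. Stack: [3, 3]
COMPARE_OP bool(<) → 3 vs 3 = False. Stack: [False]
POP_JUMP_IF_FALSE → pop False; jump. Stack: []
LOAD_FAST m → push 19. Stack: [19]
RETURN_VALUE → return 19.

19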